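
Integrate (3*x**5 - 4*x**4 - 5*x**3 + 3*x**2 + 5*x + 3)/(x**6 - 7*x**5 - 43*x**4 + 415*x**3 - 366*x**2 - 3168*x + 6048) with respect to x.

Factor the denominator: (x - 6)*(x - 4)**2*(x - 3)*(x + 3)*(x + 7).
Partial-fraction decomposition: 11639/(12584*(x + 7)) - 43/(504*(x + 3)) - 7/(4*(x - 3)) - 28269/(3388*(x - 4)) - 257/(22*(x - 4)**2) + 5735/(468*(x - 6)).
Integrate each term; A/(x−a) gives A·log|x−a|; A/(x−a)² gives −A/(x−a).

5735*log(x - 6)/468 - 28269*log(x - 4)/3388 - 7*log(x - 3)/4 - 43*log(x + 3)/504 + 11639*log(x + 7)/12584 + 257/(22*x - 88) + C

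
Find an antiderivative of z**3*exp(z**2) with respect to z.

(z**2 - 1)*exp(z**2)/2 + C

Let u = z², du = 2z dz; rewrite as (1/2)∫ u^1·exp(1u) du.
Now integrate by parts 1 time.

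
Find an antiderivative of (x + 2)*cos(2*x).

Use integration by parts with u = x + 2, dv = cos(2*x) dx, so v = sin(2*x)/2.
Apply parts 1 times (tabular method): alternate signs, differentiate u down to 0, integrate dv up.

x*sin(2*x)/2 + sin(2*x) + cos(2*x)/4 + C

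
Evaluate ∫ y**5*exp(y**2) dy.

Let u = y², du = 2y dy; rewrite as (1/2)∫ u^2·exp(1u) du.
Now integrate by parts 2 times.

(y**4 - 2*y**2 + 2)*exp(y**2)/2 + C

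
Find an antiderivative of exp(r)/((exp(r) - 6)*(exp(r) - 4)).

log(exp(r) - 6)/2 - log(exp(r) - 4)/2 + C

Let u = e^r, du = e^r dr.
The integral becomes ∫ du/((u-6)(u-4)); decompose into partial fractions.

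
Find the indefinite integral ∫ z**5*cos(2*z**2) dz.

Let u = z², du = 2z dz; rewrite as (1/2)∫ u^2·cos(2u) du.
Now integrate by parts 2 times.

z**4*sin(2*z**2)/4 + z**2*cos(2*z**2)/4 - sin(2*z**2)/8 + C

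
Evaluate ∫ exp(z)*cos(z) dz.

exp(z)*sin(z)/2 + exp(z)*cos(z)/2 + C

Let I denote the integral. Integrate by parts with u = cos(z), dv = exp(z) dz, so v = exp(z): I = exp(z)*cos(z) + ∫ exp(z)*sin(z) dz.
Apply parts again with u = sin(z), dv = exp(z) dz: ∫ exp(z)*sin(z) dz = exp(z)*sin(z) − I. Substituting back brings back I: I = exp(z)*sin(z) + exp(z)*cos(z) − I.
Solving for I: (1 + 1)·I equals the remaining terms, so I = (1/2)·(exp(z)*sin(z) + exp(z)*cos(z)).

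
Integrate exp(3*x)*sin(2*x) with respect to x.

Let I denote the integral. Integrate by parts with u = sin(2*x), dv = exp(3*x) dx, so v = exp(3*x)/3: I = exp(3*x)*sin(2*x)/3 − (2/3)·∫ exp(3*x)*cos(2*x) dx.
Apply parts again with u = cos(2*x), dv = exp(3*x) dx: ∫ exp(3*x)*cos(2*x) dx = exp(3*x)*cos(2*x)/3 + (2/3)·I. Substituting back brings back I: I = exp(3*x)*sin(2*x)/3 - 2*exp(3*x)*cos(2*x)/9 − (4/9)·I.
Solving for I: (1 + 4/9)·I equals the remaining terms, so I = (9/13)·(exp(3*x)*sin(2*x)/3 - 2*exp(3*x)*cos(2*x)/9).

3*exp(3*x)*sin(2*x)/13 - 2*exp(3*x)*cos(2*x)/13 + C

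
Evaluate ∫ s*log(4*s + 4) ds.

Use integration by parts with u = log(4*s + 4), dv = s ds.
Then du = 4/(4*s + 4) ds and v = s**2/2.

s**2*log(4*s + 4)/2 - s**2/4 + s/2 - log(s + 1)/2 + C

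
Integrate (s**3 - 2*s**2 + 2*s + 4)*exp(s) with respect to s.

Use integration by parts with u = s**3 - 2*s**2 + 2*s + 4, dv = exp(s) ds, so v = exp(s).
Apply parts 3 times (tabular method): alternate signs, differentiate u down to 0, integrate dv up.

(s**3 - 5*s**2 + 12*s - 8)*exp(s) + C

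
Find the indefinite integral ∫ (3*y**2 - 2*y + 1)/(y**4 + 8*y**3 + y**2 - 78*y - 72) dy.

11*log(y - 3)/126 - log(y + 1)/10 + 19*log(y + 4)/14 - 121*log(y + 6)/90 + C

Factor the denominator: (y - 3)*(y + 1)*(y + 4)*(y + 6).
Partial-fraction decomposition: -121/(90*(y + 6)) + 19/(14*(y + 4)) - 1/(10*(y + 1)) + 11/(126*(y - 3)).
Integrate each term: A/(y−a) contributes A·log|y−a|.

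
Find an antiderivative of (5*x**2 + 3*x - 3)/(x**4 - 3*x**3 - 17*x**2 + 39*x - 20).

137*log(x - 5)/144 - 53*log(x - 1)/80 - 13*log(x + 4)/45 + 1/(4*x - 4) + C

Factor the denominator: (x - 5)*(x - 1)**2*(x + 4).
Partial-fraction decomposition: -13/(45*(x + 4)) - 53/(80*(x - 1)) - 1/(4*(x - 1)**2) + 137/(144*(x - 5)).
Integrate each term; A/(x−a) gives A·log|x−a|; A/(x−a)² gives −A/(x−a).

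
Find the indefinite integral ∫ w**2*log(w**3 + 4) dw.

Let u = w**3 + 4, so du = (3*w**2) dw.
The integral becomes (1/3)·∫ log(u) du; integrate by parts with u′=log(u), dv′=du.

w**3*log(w**3 + 4)/3 - w**3/3 + 4*log(w**3 + 4)/3 + C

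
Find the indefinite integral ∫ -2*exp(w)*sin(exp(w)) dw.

Let u = exp(w), so du = (exp(w)) dw.
Rewriting, the integral becomes -2·∫ sin(u) du = -2·-cos(u).
Substituting back, u = exp(w).

2*cos(exp(w)) + C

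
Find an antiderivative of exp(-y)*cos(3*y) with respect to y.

Let I denote the integral. Integrate by parts with u = cos(3*y), dv = exp(-y) dy, so v = -exp(-y): I = -exp(-y)*cos(3*y) − 3·∫ exp(-y)*sin(3*y) dy.
Apply parts again with u = sin(3*y), dv = exp(-y) dy: ∫ exp(-y)*sin(3*y) dy = -exp(-y)*sin(3*y) + 3·I. Substituting back brings back I: I = 3*exp(-y)*sin(3*y) - exp(-y)*cos(3*y) − 9·I.
Solving for I: (1 + 9)·I equals the remaining terms, so I = (1/10)·(3*exp(-y)*sin(3*y) - exp(-y)*cos(3*y)).

3*exp(-y)*sin(3*y)/10 - exp(-y)*cos(3*y)/10 + C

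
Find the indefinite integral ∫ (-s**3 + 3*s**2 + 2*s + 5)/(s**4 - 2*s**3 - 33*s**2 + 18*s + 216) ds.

Factor the denominator: (s - 6)*(s - 3)*(s + 3)*(s + 4).
Partial-fraction decomposition: -109/(70*(s + 4)) + 53/(54*(s + 3)) - 11/(126*(s - 3)) - 91/(270*(s - 6)).
Integrate each term: A/(s−a) contributes A·log|s−a|.

-91*log(s - 6)/270 - 11*log(s - 3)/126 + 53*log(s + 3)/54 - 109*log(s + 4)/70 + C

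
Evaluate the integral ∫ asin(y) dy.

y*asin(y) + sqrt(-y**2 + 1) + C

Use integration by parts with u = arcsin(y), dv = dy.
Then du = 1/sqrt(-y**2 + 1) dy.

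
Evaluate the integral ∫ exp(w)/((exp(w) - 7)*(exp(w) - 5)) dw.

log(exp(w) - 7)/2 - log(exp(w) - 5)/2 + C

Let u = e^w, du = e^w dw.
The integral becomes ∫ du/((u-5)(u-7)); decompose into partial fractions.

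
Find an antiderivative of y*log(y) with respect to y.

Use integration by parts with u = log(y), dv = y dy.
Then du = 1/y dy and v = y**2/2.

y**2*log(y)/2 - y**2/4 + C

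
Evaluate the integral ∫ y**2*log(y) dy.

Use integration by parts with u = log(y), dv = y**2 dy.
Then du = 1/y dy and v = y**3/3.

y**3*log(y)/3 - y**3/9 + C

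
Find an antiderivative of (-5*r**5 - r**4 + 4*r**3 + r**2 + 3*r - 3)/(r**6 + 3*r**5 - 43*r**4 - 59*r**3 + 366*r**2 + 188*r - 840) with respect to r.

Factor the denominator: (r - 5)*(r - 2)**2*(r + 2)*(r + 3)*(r + 7).
Partial-fraction decomposition: -80287/(19440*(r + 7)) + 1023/(800*(r + 3)) - 107/(560*(r + 2)) + 62243/(97200*(r - 2)) + 137/(540*(r - 2)**2) - 15713/(6048*(r - 5)).
Integrate each term; A/(r−a) gives A·log|r−a|; A/(r−a)² gives −A/(r−a).

-15713*log(r - 5)/6048 + 62243*log(r - 2)/97200 - 107*log(r + 2)/560 + 1023*log(r + 3)/800 - 80287*log(r + 7)/19440 - 137/(540*r - 1080) + C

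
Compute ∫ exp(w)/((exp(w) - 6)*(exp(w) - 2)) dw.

Let u = e^w, du = e^w dw.
The integral becomes ∫ du/((u-2)(u-6)); decompose into partial fractions.

log(exp(w) - 6)/4 - log(exp(w) - 2)/4 + C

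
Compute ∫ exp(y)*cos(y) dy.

exp(y)*sin(y)/2 + exp(y)*cos(y)/2 + C

Let I denote the integral. Integrate by parts with u = cos(y), dv = exp(y) dy, so v = exp(y): I = exp(y)*cos(y) + ∫ exp(y)*sin(y) dy.
Apply parts again with u = sin(y), dv = exp(y) dy: ∫ exp(y)*sin(y) dy = exp(y)*sin(y) − I. Substituting back brings back I: I = exp(y)*sin(y) + exp(y)*cos(y) − I.
Solving for I: (1 + 1)·I equals the remaining terms, so I = (1/2)·(exp(y)*sin(y) + exp(y)*cos(y)).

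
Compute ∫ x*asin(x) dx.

Use integration by parts with u = arcsin(x), dv = x dx.
Then du = 1/sqrt(-x**2 + 1) dx.

x**2*asin(x)/2 + x*sqrt(-x**2 + 1)/4 - asin(x)/4 + C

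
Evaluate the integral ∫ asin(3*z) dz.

z*asin(3*z) + sqrt(-9*z**2 + 1)/3 + C

Use integration by parts with u = arcsin(3*z), dv = dz.
Then du = 3/sqrt(-9*z**2 + 1) dz.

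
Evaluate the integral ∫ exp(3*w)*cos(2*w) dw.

Let I denote the integral. Integrate by parts with u = cos(2*w), dv = exp(3*w) dw, so v = exp(3*w)/3: I = exp(3*w)*cos(2*w)/3 + (2/3)·∫ exp(3*w)*sin(2*w) dw.
Apply parts again with u = sin(2*w), dv = exp(3*w) dw: ∫ exp(3*w)*sin(2*w) dw = exp(3*w)*sin(2*w)/3 − (2/3)·I. Substituting back brings back I: I = 2*exp(3*w)*sin(2*w)/9 + exp(3*w)*cos(2*w)/3 − (4/9)·I.
Solving for I: (1 + 4/9)·I equals the remaining terms, so I = (9/13)·(2*exp(3*w)*sin(2*w)/9 + exp(3*w)*cos(2*w)/3).

2*exp(3*w)*sin(2*w)/13 + 3*exp(3*w)*cos(2*w)/13 + C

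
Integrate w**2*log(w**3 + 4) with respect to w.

w**3*log(w**3 + 4)/3 - w**3/3 + 4*log(w**3 + 4)/3 + C

Let u = w**3 + 4, so du = (3*w**2) dw.
The integral becomes (1/3)·∫ log(u) du; integrate by parts with u′=log(u), dv′=du.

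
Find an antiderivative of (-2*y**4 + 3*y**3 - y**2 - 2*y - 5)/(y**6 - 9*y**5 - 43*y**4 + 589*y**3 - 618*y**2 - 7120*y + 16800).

Factor the denominator: (y - 6)*(y - 5)**2*(y - 4)*(y + 4)*(y + 7).
Partial-fraction decomposition: 1957/(20592*(y + 7)) - 239/(6480*(y + 4)) + 349/(176*(y - 4)) + 7309/(1296*(y - 5)) + 305/(36*(y - 5)**2) - 1997/(260*(y - 6)).
Integrate each term; A/(y−a) gives A·log|y−a|; A/(y−a)² gives −A/(y−a).

-1997*log(y - 6)/260 + 7309*log(y - 5)/1296 + 349*log(y - 4)/176 - 239*log(y + 4)/6480 + 1957*log(y + 7)/20592 - 305/(36*y - 180) + C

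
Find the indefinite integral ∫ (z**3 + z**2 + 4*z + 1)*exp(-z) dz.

(-z**3 - 4*z**2 - 12*z - 13)*exp(-z) + C

Use integration by parts with u = z**3 + z**2 + 4*z + 1, dv = exp(-z) dz, so v = -exp(-z).
Apply parts 3 times (tabular method): alternate signs, differentiate u down to 0, integrate dv up.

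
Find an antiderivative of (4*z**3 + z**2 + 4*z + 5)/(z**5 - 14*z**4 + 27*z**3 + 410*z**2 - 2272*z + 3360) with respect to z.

Factor the denominator: (z - 7)*(z - 5)*(z - 4)**2*(z + 6).
Partial-fraction decomposition: -77/(1300*(z + 6)) + 16961/(900*(z - 4)) + 293/(30*(z - 4)**2) - 25/(z - 5) + 727/(117*(z - 7)).
Integrate each term; A/(z−a) gives A·log|z−a|; A/(z−a)² gives −A/(z−a).

727*log(z - 7)/117 - 25*log(z - 5) + 16961*log(z - 4)/900 - 77*log(z + 6)/1300 - 293/(30*z - 120) + C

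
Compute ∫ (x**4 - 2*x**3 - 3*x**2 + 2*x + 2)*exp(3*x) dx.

Use integration by parts with u = x**4 - 2*x**3 - 3*x**2 + 2*x + 2, dv = exp(3*x) dx, so v = exp(3*x)/3.
Apply parts 4 times (tabular method): alternate signs, differentiate u down to 0, integrate dv up.

(27*x**4 - 90*x**3 + 9*x**2 + 48*x + 38)*exp(3*x)/81 + C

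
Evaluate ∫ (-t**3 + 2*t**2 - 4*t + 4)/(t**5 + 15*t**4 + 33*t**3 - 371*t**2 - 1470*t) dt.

-2*log(t)/735 - 91*log(t - 5)/7920 + 158*log(t + 6)/33 - 33683*log(t + 7)/7056 + 473/(84*t + 588) + C

Factor the denominator: t*(t - 5)*(t + 6)*(t + 7)**2.
Partial-fraction decomposition: -33683/(7056*(t + 7)) - 473/(84*(t + 7)**2) + 158/(33*(t + 6)) - 91/(7920*(t - 5)) - 2/(735*t).
Integrate each term; A/(t−a) gives A·log|t−a|; A/(t−a)² gives −A/(t−a).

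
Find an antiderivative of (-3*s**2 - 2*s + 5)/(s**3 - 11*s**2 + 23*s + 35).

-39*log(s - 7)/4 + 20*log(s - 5)/3 + log(s + 1)/12 + C

Factor the denominator: (s - 7)*(s - 5)*(s + 1).
Partial-fraction decomposition: 1/(12*(s + 1)) + 20/(3*(s - 5)) - 39/(4*(s - 7)).
Integrate each term: A/(s−a) contributes A·log|s−a|.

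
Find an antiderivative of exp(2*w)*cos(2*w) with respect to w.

exp(2*w)*sin(2*w)/4 + exp(2*w)*cos(2*w)/4 + C

Let I denote the integral. Integrate by parts with u = cos(2*w), dv = exp(2*w) dw, so v = exp(2*w)/2: I = exp(2*w)*cos(2*w)/2 + ∫ exp(2*w)*sin(2*w) dw.
Apply parts again with u = sin(2*w), dv = exp(2*w) dw: ∫ exp(2*w)*sin(2*w) dw = exp(2*w)*sin(2*w)/2 − I. Substituting back brings back I: I = exp(2*w)*sin(2*w)/2 + exp(2*w)*cos(2*w)/2 − I.
Solving for I: (1 + 1)·I equals the remaining terms, so I = (1/2)·(exp(2*w)*sin(2*w)/2 + exp(2*w)*cos(2*w)/2).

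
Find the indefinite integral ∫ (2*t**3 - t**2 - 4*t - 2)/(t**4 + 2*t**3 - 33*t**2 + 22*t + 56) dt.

Factor the denominator: (t - 4)*(t - 2)*(t + 1)*(t + 7).
Partial-fraction decomposition: 709/(594*(t + 7)) - 1/(90*(t + 1)) - 1/(27*(t - 2)) + 47/(55*(t - 4)).
Integrate each term: A/(t−a) contributes A·log|t−a|.

47*log(t - 4)/55 - log(t - 2)/27 - log(t + 1)/90 + 709*log(t + 7)/594 + C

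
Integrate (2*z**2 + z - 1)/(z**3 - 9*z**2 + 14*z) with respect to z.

Factor the denominator: z*(z - 7)*(z - 2).
Partial-fraction decomposition: -9/(10*(z - 2)) + 104/(35*(z - 7)) - 1/(14*z).
Integrate each term: A/(z−a) contributes A·log|z−a|.

-log(z)/14 + 104*log(z - 7)/35 - 9*log(z - 2)/10 + C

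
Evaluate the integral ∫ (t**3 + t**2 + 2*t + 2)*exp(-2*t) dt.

Use integration by parts with u = t**3 + t**2 + 2*t + 2, dv = exp(-2*t) dt, so v = -exp(-2*t)/2.
Apply parts 3 times (tabular method): alternate signs, differentiate u down to 0, integrate dv up.

(-4*t**3 - 10*t**2 - 18*t - 17)*exp(-2*t)/8 + C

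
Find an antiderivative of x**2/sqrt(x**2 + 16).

Substitute x = 4·tan(θ), so dx = 4·sec(θ)^2 dθ and the radical becomes sqrt(x**2 + 16) = 4·sec(θ) by the Pythagorean identity.
Integrate the resulting trig expression in θ, then back-substitute tan(θ) = x/4, sec(θ) = sqrt(x**2 + 16)/4 (absorbing any constant into C).

x*sqrt(x**2 + 16)/2 - 8*log(x + sqrt(x**2 + 16)) + C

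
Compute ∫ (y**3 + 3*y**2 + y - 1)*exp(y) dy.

Use integration by parts with u = y**3 + 3*y**2 + y - 1, dv = exp(y) dy, so v = exp(y).
Apply parts 3 times (tabular method): alternate signs, differentiate u down to 0, integrate dv up.

(y**3 + y - 2)*exp(y) + C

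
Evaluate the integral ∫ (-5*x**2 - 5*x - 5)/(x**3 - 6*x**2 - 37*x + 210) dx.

Factor the denominator: (x - 7)*(x - 5)*(x + 6).
Partial-fraction decomposition: -155/(143*(x + 6)) + 155/(22*(x - 5)) - 285/(26*(x - 7)).
Integrate each term: A/(x−a) contributes A·log|x−a|.

-285*log(x - 7)/26 + 155*log(x - 5)/22 - 155*log(x + 6)/143 + C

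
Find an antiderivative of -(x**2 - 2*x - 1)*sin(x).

Use integration by parts with u = x**2 - 2*x - 1, dv = -sin(x) dx, so v = cos(x).
Apply parts 2 times (tabular method): alternate signs, differentiate u down to 0, integrate dv up.

x**2*cos(x) - 2*x*sin(x) - 2*x*cos(x) + 2*sin(x) - 3*cos(x) + C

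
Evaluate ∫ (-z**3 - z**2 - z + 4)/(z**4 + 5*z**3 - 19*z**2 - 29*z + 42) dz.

-7*log(z - 3)/20 - log(z - 1)/48 + 2*log(z + 2)/15 - 61*log(z + 7)/80 + C

Factor the denominator: (z - 3)*(z - 1)*(z + 2)*(z + 7).
Partial-fraction decomposition: -61/(80*(z + 7)) + 2/(15*(z + 2)) - 1/(48*(z - 1)) - 7/(20*(z - 3)).
Integrate each term: A/(z−a) contributes A·log|z−a|.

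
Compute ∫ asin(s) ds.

Use integration by parts with u = arcsin(s), dv = ds.
Then du = 1/sqrt(-s**2 + 1) ds.

s*asin(s) + sqrt(-s**2 + 1) + C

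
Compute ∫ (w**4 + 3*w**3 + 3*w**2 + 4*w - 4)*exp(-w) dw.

(-w**4 - 7*w**3 - 24*w**2 - 52*w - 48)*exp(-w) + C

Use integration by parts with u = w**4 + 3*w**3 + 3*w**2 + 4*w - 4, dv = exp(-w) dw, so v = -exp(-w).
Apply parts 4 times (tabular method): alternate signs, differentiate u down to 0, integrate dv up.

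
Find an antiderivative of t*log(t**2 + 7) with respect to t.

Let u = t**2 + 7, so du = (2*t) dt.
The integral becomes (1/2)·∫ log(u) du; integrate by parts with u′=log(u), dv′=du.

t**2*log(t**2 + 7)/2 - t**2/2 + 7*log(t**2 + 7)/2 + C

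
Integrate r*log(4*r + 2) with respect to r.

r**2*log(4*r + 2)/2 - r**2/4 + r/4 - log(2*r + 1)/8 + C

Use integration by parts with u = log(4*r + 2), dv = r dr.
Then du = 4/(4*r + 2) dr and v = r**2/2.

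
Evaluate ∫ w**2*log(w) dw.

Use integration by parts with u = log(w), dv = w**2 dw.
Then du = 1/w dw and v = w**3/3.

w**3*log(w)/3 - w**3/9 + C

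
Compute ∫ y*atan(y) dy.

Use integration by parts with u = arctan(y), dv = y dy.
Then du = 1/(y**2 + 1) dy.

y**2*atan(y)/2 - y/2 + atan(y)/2 + C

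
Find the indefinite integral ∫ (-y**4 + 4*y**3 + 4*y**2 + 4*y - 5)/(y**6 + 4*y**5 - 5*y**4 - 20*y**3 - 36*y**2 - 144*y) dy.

Factor the denominator: y*(y - 3)*(y + 3)*(y + 4)*(y**2 + 4).
Partial-fraction decomposition: -(49*y - 11)/(260*(y**2 + 4)) + 67/(80*(y + 4)) - 85/(117*(y + 3)) + 5/(117*(y - 3)) + 5/(144*y).
Integrate each term; A/(y−a) gives A·log|y−a|; the (By+D)/(y²+p²) term gives a log and an atan.

5*log(y)/144 + 5*log(y - 3)/117 - 85*log(y + 3)/117 + 67*log(y + 4)/80 - 49*log(y**2 + 4)/520 + 11*atan(y/2)/520 + C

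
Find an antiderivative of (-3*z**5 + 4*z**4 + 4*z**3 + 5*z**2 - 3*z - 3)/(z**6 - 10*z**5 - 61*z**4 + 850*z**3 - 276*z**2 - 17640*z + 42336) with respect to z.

-19612*log(z - 7)/273 + 85247*log(z - 6)/1248 + 157*log(z - 4)/120 + 9281*log(z + 6)/6240 - 206*log(z + 7)/91 - 439/(8*z - 48) + C

Factor the denominator: (z - 7)*(z - 6)**2*(z - 4)*(z + 6)*(z + 7).
Partial-fraction decomposition: -206/(91*(z + 7)) + 9281/(6240*(z + 6)) + 157/(120*(z - 4)) + 85247/(1248*(z - 6)) + 439/(8*(z - 6)**2) - 19612/(273*(z - 7)).
Integrate each term; A/(z−a) gives A·log|z−a|; A/(z−a)² gives −A/(z−a).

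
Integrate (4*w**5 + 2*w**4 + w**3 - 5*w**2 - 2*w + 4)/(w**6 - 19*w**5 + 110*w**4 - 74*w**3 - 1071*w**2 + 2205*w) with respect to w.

4*log(w)/2205 - 1453471*log(w - 7)/39200 + 859*log(w - 5)/20 - 557*log(w - 3)/288 + 109*log(w + 3)/1800 - 36059/(280*w - 1960) + C

Factor the denominator: w*(w - 7)**2*(w - 5)*(w - 3)*(w + 3).
Partial-fraction decomposition: 109/(1800*(w + 3)) - 557/(288*(w - 3)) + 859/(20*(w - 5)) - 1453471/(39200*(w - 7)) + 36059/(280*(w - 7)**2) + 4/(2205*w).
Integrate each term; A/(w−a) gives A·log|w−a|; A/(w−a)² gives −A/(w−a).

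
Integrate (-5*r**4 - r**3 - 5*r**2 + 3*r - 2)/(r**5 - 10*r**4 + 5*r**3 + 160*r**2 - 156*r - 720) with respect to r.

Factor the denominator: (r - 6)*(r - 5)*(r - 4)*(r + 2)*(r + 3).
Partial-fraction decomposition: -31/(36*(r + 3)) + 25/(84*(r + 2)) - 101/(6*(r - 4)) + 1681/(28*(r - 5)) - 1715/(36*(r - 6)).
Integrate each term: A/(r−a) contributes A·log|r−a|.

-1715*log(r - 6)/36 + 1681*log(r - 5)/28 - 101*log(r - 4)/6 + 25*log(r + 2)/84 - 31*log(r + 3)/36 + C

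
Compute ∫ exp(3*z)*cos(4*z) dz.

4*exp(3*z)*sin(4*z)/25 + 3*exp(3*z)*cos(4*z)/25 + C

Let I denote the integral. Integrate by parts with u = cos(4*z), dv = exp(3*z) dz, so v = exp(3*z)/3: I = exp(3*z)*cos(4*z)/3 + (4/3)·∫ exp(3*z)*sin(4*z) dz.
Apply parts again with u = sin(4*z), dv = exp(3*z) dz: ∫ exp(3*z)*sin(4*z) dz = exp(3*z)*sin(4*z)/3 − (4/3)·I. Substituting back brings back I: I = 4*exp(3*z)*sin(4*z)/9 + exp(3*z)*cos(4*z)/3 − (16/9)·I.
Solving for I: (1 + 16/9)·I equals the remaining terms, so I = (9/25)·(4*exp(3*z)*sin(4*z)/9 + exp(3*z)*cos(4*z)/3).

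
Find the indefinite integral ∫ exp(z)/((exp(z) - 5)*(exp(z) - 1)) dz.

log(exp(z) - 5)/4 - log(exp(z) - 1)/4 + C

Let u = e^z, du = e^z dz.
The integral becomes ∫ du/((u-5)(u-1)); decompose into partial fractions.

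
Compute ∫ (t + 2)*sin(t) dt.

-t*cos(t) + sin(t) - 2*cos(t) + C

Use integration by parts with u = t + 2, dv = sin(t) dt, so v = -cos(t).
Apply parts 1 times (tabular method): alternate signs, differentiate u down to 0, integrate dv up.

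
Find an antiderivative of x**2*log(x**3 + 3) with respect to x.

Let u = x**3 + 3, so du = (3*x**2) dx.
The integral becomes (1/3)·∫ log(u) du; integrate by parts with u′=log(u), dv′=du.

x**3*log(x**3 + 3)/3 - x**3/3 + log(x**3 + 3) + C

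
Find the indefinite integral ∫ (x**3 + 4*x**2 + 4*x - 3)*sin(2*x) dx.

Use integration by parts with u = x**3 + 4*x**2 + 4*x - 3, dv = sin(2*x) dx, so v = -cos(2*x)/2.
Apply parts 3 times (tabular method): alternate signs, differentiate u down to 0, integrate dv up.

-x**3*cos(2*x)/2 + 3*x**2*sin(2*x)/4 - 2*x**2*cos(2*x) + 2*x*sin(2*x) - 5*x*cos(2*x)/4 + 5*sin(2*x)/8 + 5*cos(2*x)/2 + C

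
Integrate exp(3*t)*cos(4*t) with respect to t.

4*exp(3*t)*sin(4*t)/25 + 3*exp(3*t)*cos(4*t)/25 + C

Let I denote the integral. Integrate by parts with u = cos(4*t), dv = exp(3*t) dt, so v = exp(3*t)/3: I = exp(3*t)*cos(4*t)/3 + (4/3)·∫ exp(3*t)*sin(4*t) dt.
Apply parts again with u = sin(4*t), dv = exp(3*t) dt: ∫ exp(3*t)*sin(4*t) dt = exp(3*t)*sin(4*t)/3 − (4/3)·I. Substituting back brings back I: I = 4*exp(3*t)*sin(4*t)/9 + exp(3*t)*cos(4*t)/3 − (16/9)·I.
Solving for I: (1 + 16/9)·I equals the remaining terms, so I = (9/25)·(4*exp(3*t)*sin(4*t)/9 + exp(3*t)*cos(4*t)/3).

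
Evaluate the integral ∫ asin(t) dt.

t*asin(t) + sqrt(-t**2 + 1) + C

Use integration by parts with u = arcsin(t), dv = dt.
Then du = 1/sqrt(-t**2 + 1) dt.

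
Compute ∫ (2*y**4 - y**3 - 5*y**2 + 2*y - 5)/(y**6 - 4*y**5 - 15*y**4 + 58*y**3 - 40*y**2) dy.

21*log(y)/160 + 67*log(y - 5)/180 - log(y - 2)/24 - 7*log(y - 1)/20 - 161*log(y + 4)/1440 - 1/(8*y) + C

Factor the denominator: y**2*(y - 5)*(y - 2)*(y - 1)*(y + 4).
Partial-fraction decomposition: -161/(1440*(y + 4)) - 7/(20*(y - 1)) - 1/(24*(y - 2)) + 67/(180*(y - 5)) + 21/(160*y) + 1/(8*y**2).
Integrate each term; A/(y−a) gives A·log|y−a|; A/(y−a)² gives −A/(y−a).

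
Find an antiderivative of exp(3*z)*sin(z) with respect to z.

3*exp(3*z)*sin(z)/10 - exp(3*z)*cos(z)/10 + C

Let I denote the integral. Integrate by parts with u = sin(z), dv = exp(3*z) dz, so v = exp(3*z)/3: I = exp(3*z)*sin(z)/3 − (1/3)·∫ exp(3*z)*cos(z) dz.
Apply parts again with u = cos(z), dv = exp(3*z) dz: ∫ exp(3*z)*cos(z) dz = exp(3*z)*cos(z)/3 + (1/3)·I. Substituting back brings back I: I = exp(3*z)*sin(z)/3 - exp(3*z)*cos(z)/9 − (1/9)·I.
Solving for I: (1 + 1/9)·I equals the remaining terms, so I = (9/10)·(exp(3*z)*sin(z)/3 - exp(3*z)*cos(z)/9).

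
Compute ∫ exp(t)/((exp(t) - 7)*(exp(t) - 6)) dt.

Let u = e^t, du = e^t dt.
The integral becomes ∫ du/((u-7)(u-6)); decompose into partial fractions.

log(exp(t) - 7) - log(exp(t) - 6) + C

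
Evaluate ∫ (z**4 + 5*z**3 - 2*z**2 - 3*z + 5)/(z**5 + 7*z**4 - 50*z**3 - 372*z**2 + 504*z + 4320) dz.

Factor the denominator: (z - 6)*(z - 4)*(z + 5)*(z + 6)**2.
Partial-fraction decomposition: 6323/(7200*(z + 6)) - 167/(120*(z + 6)**2) - 10/(33*(z + 5)) - 179/(600*(z - 4)) + 2291/(3168*(z - 6)).
Integrate each term; A/(z−a) gives A·log|z−a|; A/(z−a)² gives −A/(z−a).

2291*log(z - 6)/3168 - 179*log(z - 4)/600 - 10*log(z + 5)/33 + 6323*log(z + 6)/7200 + 167/(120*z + 720) + C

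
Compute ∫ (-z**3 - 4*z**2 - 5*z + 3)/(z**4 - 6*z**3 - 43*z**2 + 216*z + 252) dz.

-571*log(z - 7)/104 + 129*log(z - 6)/28 + log(z + 1)/56 - 7*log(z + 6)/52 + C

Factor the denominator: (z - 7)*(z - 6)*(z + 1)*(z + 6).
Partial-fraction decomposition: -7/(52*(z + 6)) + 1/(56*(z + 1)) + 129/(28*(z - 6)) - 571/(104*(z - 7)).
Integrate each term: A/(z−a) contributes A·log|z−a|.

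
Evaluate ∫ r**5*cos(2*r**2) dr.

Let u = r², du = 2r dr; rewrite as (1/2)∫ u^2·cos(2u) du.
Now integrate by parts 2 times.

r**4*sin(2*r**2)/4 + r**2*cos(2*r**2)/4 - sin(2*r**2)/8 + C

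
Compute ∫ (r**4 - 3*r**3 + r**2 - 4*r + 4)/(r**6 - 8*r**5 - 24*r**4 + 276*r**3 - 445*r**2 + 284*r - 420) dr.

1397*log(r - 7)/6500 - 259*log(r - 5)/1716 - log(r - 2)/75 - 251*log(r + 6)/5291 - 387*log(r**2 + 1)/240500 - 467*atan(r)/60125 + C

Factor the denominator: (r - 7)*(r - 5)*(r - 2)*(r + 6)*(r**2 + 1).
Partial-fraction decomposition: -(387*r + 934)/(120250*(r**2 + 1)) - 251/(5291*(r + 6)) - 1/(75*(r - 2)) - 259/(1716*(r - 5)) + 1397/(6500*(r - 7)).
Integrate each term; A/(r−a) gives A·log|r−a|; the (Br+D)/(r²+p²) term gives a log and an atan.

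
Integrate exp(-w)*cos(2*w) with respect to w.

2*exp(-w)*sin(2*w)/5 - exp(-w)*cos(2*w)/5 + C

Let I denote the integral. Integrate by parts with u = cos(2*w), dv = exp(-w) dw, so v = -exp(-w): I = -exp(-w)*cos(2*w) − 2·∫ exp(-w)*sin(2*w) dw.
Apply parts again with u = sin(2*w), dv = exp(-w) dw: ∫ exp(-w)*sin(2*w) dw = -exp(-w)*sin(2*w) + 2·I. Substituting back brings back I: I = 2*exp(-w)*sin(2*w) - exp(-w)*cos(2*w) − 4·I.
Solving for I: (1 + 4)·I equals the remaining terms, so I = (1/5)·(2*exp(-w)*sin(2*w) - exp(-w)*cos(2*w)).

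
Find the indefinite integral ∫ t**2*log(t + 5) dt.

t**3*log(t + 5)/3 - t**3/9 + 5*t**2/6 - 25*t/3 + 125*log(t + 5)/3 + C

Use integration by parts with u = log(t + 5), dv = t**2 dt.
Then du = 1/(t + 5) dt and v = t**3/3.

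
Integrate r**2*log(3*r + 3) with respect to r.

Use integration by parts with u = log(3*r + 3), dv = r**2 dr.
Then du = 3/(3*r + 3) dr and v = r**3/3.

r**3*log(3*r + 3)/3 - r**3/9 + r**2/6 - r/3 + log(r + 1)/3 + C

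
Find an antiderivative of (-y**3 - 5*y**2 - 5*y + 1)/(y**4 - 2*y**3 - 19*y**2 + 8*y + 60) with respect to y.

Factor the denominator: (y - 5)*(y - 2)*(y + 2)*(y + 3).
Partial-fraction decomposition: 1/(20*(y + 3)) - 1/(28*(y + 2)) + 37/(60*(y - 2)) - 137/(84*(y - 5)).
Integrate each term: A/(y−a) contributes A·log|y−a|.

-137*log(y - 5)/84 + 37*log(y - 2)/60 - log(y + 2)/28 + log(y + 3)/20 + C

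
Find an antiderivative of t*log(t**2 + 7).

Let u = t**2 + 7, so du = (2*t) dt.
The integral becomes (1/2)·∫ log(u) du; integrate by parts with u′=log(u), dv′=du.

t**2*log(t**2 + 7)/2 - t**2/2 + 7*log(t**2 + 7)/2 + C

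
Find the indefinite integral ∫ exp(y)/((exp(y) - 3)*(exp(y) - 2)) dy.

Let u = e^y, du = e^y dy.
The integral becomes ∫ du/((u-2)(u-3)); decompose into partial fractions.

log(exp(y) - 3) - log(exp(y) - 2) + C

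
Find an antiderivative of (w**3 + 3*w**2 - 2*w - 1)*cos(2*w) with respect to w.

w**3*sin(2*w)/2 + 3*w**2*sin(2*w)/2 + 3*w**2*cos(2*w)/4 - 7*w*sin(2*w)/4 + 3*w*cos(2*w)/2 - 5*sin(2*w)/4 - 7*cos(2*w)/8 + C

Use integration by parts with u = w**3 + 3*w**2 - 2*w - 1, dv = cos(2*w) dw, so v = sin(2*w)/2.
Apply parts 3 times (tabular method): alternate signs, differentiate u down to 0, integrate dv up.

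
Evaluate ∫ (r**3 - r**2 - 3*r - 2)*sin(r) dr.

-r**3*cos(r) + 3*r**2*sin(r) + r**2*cos(r) - 2*r*sin(r) + 9*r*cos(r) - 9*sin(r) + C

Use integration by parts with u = r**3 - r**2 - 3*r - 2, dv = sin(r) dr, so v = -cos(r).
Apply parts 3 times (tabular method): alternate signs, differentiate u down to 0, integrate dv up.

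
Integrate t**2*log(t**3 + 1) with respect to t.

t**3*log(t**3 + 1)/3 - t**3/3 + log(t**3 + 1)/3 + C

Let u = t**3 + 1, so du = (3*t**2) dt.
The integral becomes (1/3)·∫ log(u) du; integrate by parts with u′=log(u), dv′=du.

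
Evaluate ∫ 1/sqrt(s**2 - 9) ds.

Substitute s = 3·sec(θ), so ds = 3·sec(θ)*tan(θ) dθ and the radical becomes sqrt(s**2 - 9) = 3·tan(θ) by the Pythagorean identity.
Integrate the resulting trig expression in θ, then back-substitute sec(θ) = s/3, tan(θ) = sqrt(s**2 - 9)/3 (absorbing any constant into C).

log(s + sqrt(s**2 - 9)) + C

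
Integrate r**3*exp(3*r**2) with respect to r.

Let u = r², du = 2r dr; rewrite as (1/2)∫ u^1·exp(3u) du.
Now integrate by parts 1 time.

(3*r**2 - 1)*exp(3*r**2)/18 + C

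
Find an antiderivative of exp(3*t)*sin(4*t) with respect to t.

Let I denote the integral. Integrate by parts with u = sin(4*t), dv = exp(3*t) dt, so v = exp(3*t)/3: I = exp(3*t)*sin(4*t)/3 − (4/3)·∫ exp(3*t)*cos(4*t) dt.
Apply parts again with u = cos(4*t), dv = exp(3*t) dt: ∫ exp(3*t)*cos(4*t) dt = exp(3*t)*cos(4*t)/3 + (4/3)·I. Substituting back brings back I: I = exp(3*t)*sin(4*t)/3 - 4*exp(3*t)*cos(4*t)/9 − (16/9)·I.
Solving for I: (1 + 16/9)·I equals the remaining terms, so I = (9/25)·(exp(3*t)*sin(4*t)/3 - 4*exp(3*t)*cos(4*t)/9).

3*exp(3*t)*sin(4*t)/25 - 4*exp(3*t)*cos(4*t)/25 + C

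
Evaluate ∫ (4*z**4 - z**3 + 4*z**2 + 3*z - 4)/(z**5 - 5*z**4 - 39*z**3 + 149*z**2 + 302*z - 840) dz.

Factor the denominator: (z - 7)*(z - 4)*(z - 2)*(z + 3)*(z + 5).
Partial-fraction decomposition: 451/(252*(z + 5)) - 187/(350*(z + 3)) + 37/(175*(z - 2)) - 172/(63*(z - 4)) + 1579/(300*(z - 7)).
Integrate each term: A/(z−a) contributes A·log|z−a|.

1579*log(z - 7)/300 - 172*log(z - 4)/63 + 37*log(z - 2)/175 - 187*log(z + 3)/350 + 451*log(z + 5)/252 + C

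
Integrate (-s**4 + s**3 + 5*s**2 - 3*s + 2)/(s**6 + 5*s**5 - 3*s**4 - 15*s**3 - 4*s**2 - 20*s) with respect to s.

Factor the denominator: s*(s - 2)*(s + 2)*(s + 5)*(s**2 + 1).
Partial-fraction decomposition: -4*(3*s - 2)/(65*(s**2 + 1)) + 304/(1365*(s + 5)) + 1/(30*(s + 2)) + 1/(35*(s - 2)) - 1/(10*s).
Integrate each term; A/(s−a) gives A·log|s−a|; the (Bs+D)/(s²+p²) term gives a log and an atan.

-log(s)/10 + log(s - 2)/35 + log(s + 2)/30 + 304*log(s + 5)/1365 - 6*log(s**2 + 1)/65 + 8*atan(s)/65 + C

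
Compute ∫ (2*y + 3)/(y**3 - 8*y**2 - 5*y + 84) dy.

17*log(y - 7)/30 - 11*log(y - 4)/21 - 3*log(y + 3)/70 + C

Factor the denominator: (y - 7)*(y - 4)*(y + 3).
Partial-fraction decomposition: -3/(70*(y + 3)) - 11/(21*(y - 4)) + 17/(30*(y - 7)).
Integrate each term: A/(y−a) contributes A·log|y−a|.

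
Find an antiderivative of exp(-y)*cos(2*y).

2*exp(-y)*sin(2*y)/5 - exp(-y)*cos(2*y)/5 + C

Let I denote the integral. Integrate by parts with u = cos(2*y), dv = exp(-y) dy, so v = -exp(-y): I = -exp(-y)*cos(2*y) − 2·∫ exp(-y)*sin(2*y) dy.
Apply parts again with u = sin(2*y), dv = exp(-y) dy: ∫ exp(-y)*sin(2*y) dy = -exp(-y)*sin(2*y) + 2·I. Substituting back brings back I: I = 2*exp(-y)*sin(2*y) - exp(-y)*cos(2*y) − 4·I.
Solving for I: (1 + 4)·I equals the remaining terms, so I = (1/5)·(2*exp(-y)*sin(2*y) - exp(-y)*cos(2*y)).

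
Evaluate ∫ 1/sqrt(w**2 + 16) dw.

Substitute w = 4·tan(θ), so dw = 4·sec(θ)^2 dθ and the radical becomes sqrt(w**2 + 16) = 4·sec(θ) by the Pythagorean identity.
Integrate the resulting trig expression in θ, then back-substitute tan(θ) = w/4, sec(θ) = sqrt(w**2 + 16)/4 (absorbing any constant into C).

log(w + sqrt(w**2 + 16)) + C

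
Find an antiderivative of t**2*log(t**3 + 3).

t**3*log(t**3 + 3)/3 - t**3/3 + log(t**3 + 3) + C

Let u = t**3 + 3, so du = (3*t**2) dt.
The integral becomes (1/3)·∫ log(u) du; integrate by parts with u′=log(u), dv′=du.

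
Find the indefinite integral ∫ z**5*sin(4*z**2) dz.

Let u = z², du = 2z dz; rewrite as (1/2)∫ u^2·sin(4u) du.
Now integrate by parts 2 times.

-z**4*cos(4*z**2)/8 + z**2*sin(4*z**2)/16 + cos(4*z**2)/64 + C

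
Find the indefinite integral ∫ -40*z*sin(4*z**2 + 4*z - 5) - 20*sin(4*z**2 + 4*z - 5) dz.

Let u = 4*z**2 + 4*z - 5, so du = (8*z + 4) dz.
Rewriting, the integral becomes -5·∫ sin(u) du = -5·-cos(u).
Substituting back, u = 4*z**2 + 4*z - 5.

5*cos(4*z**2 + 4*z - 5) + C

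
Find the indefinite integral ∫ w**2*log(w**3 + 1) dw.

Let u = w**3 + 1, so du = (3*w**2) dw.
The integral becomes (1/3)·∫ log(u) du; integrate by parts with u′=log(u), dv′=du.

w**3*log(w**3 + 1)/3 - w**3/3 + log(w**3 + 1)/3 + C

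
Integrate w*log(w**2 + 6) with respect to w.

w**2*log(w**2 + 6)/2 - w**2/2 + 3*log(w**2 + 6) + C

Let u = w**2 + 6, so du = (2*w) dw.
The integral becomes (1/2)·∫ log(u) du; integrate by parts with u′=log(u), dv′=du.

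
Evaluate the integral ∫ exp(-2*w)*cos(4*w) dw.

exp(-2*w)*sin(4*w)/5 - exp(-2*w)*cos(4*w)/10 + C

Let I denote the integral. Integrate by parts with u = cos(4*w), dv = exp(-2*w) dw, so v = -exp(-2*w)/2: I = -exp(-2*w)*cos(4*w)/2 − 2·∫ exp(-2*w)*sin(4*w) dw.
Apply parts again with u = sin(4*w), dv = exp(-2*w) dw: ∫ exp(-2*w)*sin(4*w) dw = -exp(-2*w)*sin(4*w)/2 + 2·I. Substituting back brings back I: I = exp(-2*w)*sin(4*w) - exp(-2*w)*cos(4*w)/2 − 4·I.
Solving for I: (1 + 4)·I equals the remaining terms, so I = (1/5)·(exp(-2*w)*sin(4*w) - exp(-2*w)*cos(4*w)/2).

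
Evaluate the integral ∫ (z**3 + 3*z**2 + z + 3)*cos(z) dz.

Use integration by parts with u = z**3 + 3*z**2 + z + 3, dv = cos(z) dz, so v = sin(z).
Apply parts 3 times (tabular method): alternate signs, differentiate u down to 0, integrate dv up.

z**3*sin(z) + 3*z**2*sin(z) + 3*z**2*cos(z) - 5*z*sin(z) + 6*z*cos(z) - 3*sin(z) - 5*cos(z) + C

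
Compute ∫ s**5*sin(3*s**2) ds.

Let u = s², du = 2s ds; rewrite as (1/2)∫ u^2·sin(3u) du.
Now integrate by parts 2 times.

-s**4*cos(3*s**2)/6 + s**2*sin(3*s**2)/9 + cos(3*s**2)/27 + C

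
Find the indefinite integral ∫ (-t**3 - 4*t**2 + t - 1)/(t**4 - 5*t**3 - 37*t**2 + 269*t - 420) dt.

Factor the denominator: (t - 5)*(t - 4)*(t - 3)*(t + 7).
Partial-fraction decomposition: -139/(1320*(t + 7)) - 61/(20*(t - 3)) + 125/(11*(t - 4)) - 221/(24*(t - 5)).
Integrate each term: A/(t−a) contributes A·log|t−a|.

-221*log(t - 5)/24 + 125*log(t - 4)/11 - 61*log(t - 3)/20 - 139*log(t + 7)/1320 + C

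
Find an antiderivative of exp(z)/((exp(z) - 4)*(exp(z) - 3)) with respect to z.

Let u = e^z, du = e^z dz.
The integral becomes ∫ du/((u-4)(u-3)); decompose into partial fractions.

log(exp(z) - 4) - log(exp(z) - 3) + C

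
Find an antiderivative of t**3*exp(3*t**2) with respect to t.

Let u = t², du = 2t dt; rewrite as (1/2)∫ u^1·exp(3u) du.
Now integrate by parts 1 time.

(3*t**2 - 1)*exp(3*t**2)/18 + C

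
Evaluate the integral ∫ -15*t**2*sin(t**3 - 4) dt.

5*cos(t**3 - 4) + C

Let u = t**3 - 4, so du = (3*t**2) dt.
Rewriting, the integral becomes -5·∫ sin(u) du = -5·-cos(u).
Substituting back, u = t**3 - 4.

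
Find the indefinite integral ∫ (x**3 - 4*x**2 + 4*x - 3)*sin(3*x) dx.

-x**3*cos(3*x)/3 + x**2*sin(3*x)/3 + 4*x**2*cos(3*x)/3 - 8*x*sin(3*x)/9 - 10*x*cos(3*x)/9 + 10*sin(3*x)/27 + 19*cos(3*x)/27 + C

Use integration by parts with u = x**3 - 4*x**2 + 4*x - 3, dv = sin(3*x) dx, so v = -cos(3*x)/3.
Apply parts 3 times (tabular method): alternate signs, differentiate u down to 0, integrate dv up.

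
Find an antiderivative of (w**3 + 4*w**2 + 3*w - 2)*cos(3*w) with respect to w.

Use integration by parts with u = w**3 + 4*w**2 + 3*w - 2, dv = cos(3*w) dw, so v = sin(3*w)/3.
Apply parts 3 times (tabular method): alternate signs, differentiate u down to 0, integrate dv up.

w**3*sin(3*w)/3 + 4*w**2*sin(3*w)/3 + w**2*cos(3*w)/3 + 7*w*sin(3*w)/9 + 8*w*cos(3*w)/9 - 26*sin(3*w)/27 + 7*cos(3*w)/27 + C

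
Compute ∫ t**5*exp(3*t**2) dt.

(9*t**4 - 6*t**2 + 2)*exp(3*t**2)/54 + C

Let u = t², du = 2t dt; rewrite as (1/2)∫ u^2·exp(3u) du.
Now integrate by parts 2 times.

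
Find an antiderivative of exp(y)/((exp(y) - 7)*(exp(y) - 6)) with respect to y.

log(exp(y) - 7) - log(exp(y) - 6) + C

Let u = e^y, du = e^y dy.
The integral becomes ∫ du/((u-7)(u-6)); decompose into partial fractions.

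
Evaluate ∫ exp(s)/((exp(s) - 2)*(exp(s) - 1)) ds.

log(exp(s) - 2) - log(exp(s) - 1) + C

Let u = e^s, du = e^s ds.
The integral becomes ∫ du/((u-2)(u-1)); decompose into partial fractions.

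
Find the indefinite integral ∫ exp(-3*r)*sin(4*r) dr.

Let I denote the integral. Integrate by parts with u = sin(4*r), dv = exp(-3*r) dr, so v = -exp(-3*r)/3: I = -exp(-3*r)*sin(4*r)/3 + (4/3)·∫ exp(-3*r)*cos(4*r) dr.
Apply parts again with u = cos(4*r), dv = exp(-3*r) dr: ∫ exp(-3*r)*cos(4*r) dr = -exp(-3*r)*cos(4*r)/3 − (4/3)·I. Substituting back brings back I: I = -exp(-3*r)*sin(4*r)/3 - 4*exp(-3*r)*cos(4*r)/9 − (16/9)·I.
Solving for I: (1 + 16/9)·I equals the remaining terms, so I = (9/25)·(-exp(-3*r)*sin(4*r)/3 - 4*exp(-3*r)*cos(4*r)/9).

-3*exp(-3*r)*sin(4*r)/25 - 4*exp(-3*r)*cos(4*r)/25 + C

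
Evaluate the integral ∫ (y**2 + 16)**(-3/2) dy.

y/(16*sqrt(y**2 + 16)) + C

Substitute y = 4·tan(θ), so dy = 4·sec(θ)^2 dθ and the radical becomes sqrt(y**2 + 16) = 4·sec(θ) by the Pythagorean identity.
Integrate the resulting trig expression in θ, then back-substitute tan(θ) = y/4, sec(θ) = sqrt(y**2 + 16)/4 (absorbing any constant into C).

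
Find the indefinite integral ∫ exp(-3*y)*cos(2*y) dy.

2*exp(-3*y)*sin(2*y)/13 - 3*exp(-3*y)*cos(2*y)/13 + C

Let I denote the integral. Integrate by parts with u = cos(2*y), dv = exp(-3*y) dy, so v = -exp(-3*y)/3: I = -exp(-3*y)*cos(2*y)/3 − (2/3)·∫ exp(-3*y)*sin(2*y) dy.
Apply parts again with u = sin(2*y), dv = exp(-3*y) dy: ∫ exp(-3*y)*sin(2*y) dy = -exp(-3*y)*sin(2*y)/3 + (2/3)·I. Substituting back brings back I: I = 2*exp(-3*y)*sin(2*y)/9 - exp(-3*y)*cos(2*y)/3 − (4/9)·I.
Solving for I: (1 + 4/9)·I equals the remaining terms, so I = (9/13)·(2*exp(-3*y)*sin(2*y)/9 - exp(-3*y)*cos(2*y)/3).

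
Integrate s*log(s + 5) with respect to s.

Use integration by parts with u = log(s + 5), dv = s ds.
Then du = 1/(s + 5) ds and v = s**2/2.

s**2*log(s + 5)/2 - s**2/4 + 5*s/2 - 25*log(s + 5)/2 + C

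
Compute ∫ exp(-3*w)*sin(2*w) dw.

Let I denote the integral. Integrate by parts with u = sin(2*w), dv = exp(-3*w) dw, so v = -exp(-3*w)/3: I = -exp(-3*w)*sin(2*w)/3 + (2/3)·∫ exp(-3*w)*cos(2*w) dw.
Apply parts again with u = cos(2*w), dv = exp(-3*w) dw: ∫ exp(-3*w)*cos(2*w) dw = -exp(-3*w)*cos(2*w)/3 − (2/3)·I. Substituting back brings back I: I = -exp(-3*w)*sin(2*w)/3 - 2*exp(-3*w)*cos(2*w)/9 − (4/9)·I.
Solving for I: (1 + 4/9)·I equals the remaining terms, so I = (9/13)·(-exp(-3*w)*sin(2*w)/3 - 2*exp(-3*w)*cos(2*w)/9).

-3*exp(-3*w)*sin(2*w)/13 - 2*exp(-3*w)*cos(2*w)/13 + C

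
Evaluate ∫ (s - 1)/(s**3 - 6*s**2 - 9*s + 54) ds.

Factor the denominator: (s - 6)*(s - 3)*(s + 3).
Partial-fraction decomposition: -2/(27*(s + 3)) - 1/(9*(s - 3)) + 5/(27*(s - 6)).
Integrate each term: A/(s−a) contributes A·log|s−a|.

5*log(s - 6)/27 - log(s - 3)/9 - 2*log(s + 3)/27 + C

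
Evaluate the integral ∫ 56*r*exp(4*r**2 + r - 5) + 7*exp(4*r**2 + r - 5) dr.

7*exp(4*r**2 + r - 5) + C

Let u = 4*r**2 + r - 5, so du = (8*r + 1) dr.
Rewriting, the integral becomes 7·∫ e^u du = 7·e^u.
Substituting back, u = 4*r**2 + r - 5.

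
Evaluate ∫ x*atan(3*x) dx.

x**2*atan(3*x)/2 - x/6 + atan(3*x)/18 + C

Use integration by parts with u = arctan(3*x), dv = x dx.
Then du = 3/(9*x**2 + 1) dx.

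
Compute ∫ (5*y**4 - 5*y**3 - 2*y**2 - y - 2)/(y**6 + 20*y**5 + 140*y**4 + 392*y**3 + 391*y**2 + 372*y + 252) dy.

Factor the denominator: (y + 1)*(y + 6)**2*(y + 7)*(y**2 + 1).
Partial-fraction decomposition: -(652*y - 989)/(68450*(y**2 + 1)) - 13627/(300*(y + 7)) + 1554141/(34225*(y + 6)) - 7492/(185*(y + 6)**2) + 7/(300*(y + 1)).
Integrate each term; A/(y−a) gives A·log|y−a|; the (By+D)/(y²+p²) term gives a log and an atan.

7*log(y + 1)/300 + 1554141*log(y + 6)/34225 - 13627*log(y + 7)/300 - 163*log(y**2 + 1)/34225 + 989*atan(y)/68450 + 7492/(185*y + 1110) + C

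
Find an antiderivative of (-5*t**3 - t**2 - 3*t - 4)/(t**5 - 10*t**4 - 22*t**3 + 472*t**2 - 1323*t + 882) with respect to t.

-1789*log(t - 7)/336 + 1138*log(t - 6)/195 - 157*log(t - 3)/240 + 13*log(t - 1)/480 + 1683*log(t + 7)/14560 + C

Factor the denominator: (t - 7)*(t - 6)*(t - 3)*(t - 1)*(t + 7).
Partial-fraction decomposition: 1683/(14560*(t + 7)) + 13/(480*(t - 1)) - 157/(240*(t - 3)) + 1138/(195*(t - 6)) - 1789/(336*(t - 7)).
Integrate each term: A/(t−a) contributes A·log|t−a|.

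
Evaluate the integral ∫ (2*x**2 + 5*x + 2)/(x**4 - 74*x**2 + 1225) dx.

45*log(x - 7)/112 - 77*log(x - 5)/240 + 9*log(x + 5)/80 - 65*log(x + 7)/336 + C

Factor the denominator: (x - 7)*(x - 5)*(x + 5)*(x + 7).
Partial-fraction decomposition: -65/(336*(x + 7)) + 9/(80*(x + 5)) - 77/(240*(x - 5)) + 45/(112*(x - 7)).
Integrate each term: A/(x−a) contributes A·log|x−a|.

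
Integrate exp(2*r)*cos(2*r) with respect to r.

Let I denote the integral. Integrate by parts with u = cos(2*r), dv = exp(2*r) dr, so v = exp(2*r)/2: I = exp(2*r)*cos(2*r)/2 + ∫ exp(2*r)*sin(2*r) dr.
Apply parts again with u = sin(2*r), dv = exp(2*r) dr: ∫ exp(2*r)*sin(2*r) dr = exp(2*r)*sin(2*r)/2 − I. Substituting back brings back I: I = exp(2*r)*sin(2*r)/2 + exp(2*r)*cos(2*r)/2 − I.
Solving for I: (1 + 1)·I equals the remaining terms, so I = (1/2)·(exp(2*r)*sin(2*r)/2 + exp(2*r)*cos(2*r)/2).

exp(2*r)*sin(2*r)/4 + exp(2*r)*cos(2*r)/4 + C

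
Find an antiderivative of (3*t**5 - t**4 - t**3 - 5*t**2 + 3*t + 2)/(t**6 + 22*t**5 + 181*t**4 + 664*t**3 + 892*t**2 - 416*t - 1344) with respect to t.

Factor the denominator: (t - 1)*(t + 2)*(t + 4)**2*(t + 6)*(t + 7).
Partial-fraction decomposition: 17581/(120*(t + 7)) - 6151/(28*(t + 6)) + 22691/(300*(t + 4)) - 559/(10*(t + 4)**2) + 8/(15*(t + 2)) + 1/(4200*(t - 1)).
Integrate each term; A/(t−a) gives A·log|t−a|; A/(t−a)² gives −A/(t−a).

log(t - 1)/4200 + 8*log(t + 2)/15 + 22691*log(t + 4)/300 - 6151*log(t + 6)/28 + 17581*log(t + 7)/120 + 559/(10*t + 40) + C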